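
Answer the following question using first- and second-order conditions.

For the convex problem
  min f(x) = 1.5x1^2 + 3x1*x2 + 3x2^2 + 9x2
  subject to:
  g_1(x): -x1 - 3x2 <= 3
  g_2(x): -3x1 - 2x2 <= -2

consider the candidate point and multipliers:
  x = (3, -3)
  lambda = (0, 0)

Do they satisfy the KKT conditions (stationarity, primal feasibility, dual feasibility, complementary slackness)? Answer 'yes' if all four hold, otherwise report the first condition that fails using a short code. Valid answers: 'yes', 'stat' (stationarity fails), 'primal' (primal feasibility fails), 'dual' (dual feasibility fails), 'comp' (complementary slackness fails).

Gradient of f: grad f(x) = Q x + c = (0, 0)
Constraint values g_i(x) = a_i^T x - b_i:
  g_1((3, -3)) = 3
  g_2((3, -3)) = -1
Stationarity residual: grad f(x) + sum_i lambda_i a_i = (0, 0)
  -> stationarity OK
Primal feasibility (all g_i <= 0): FAILS
Dual feasibility (all lambda_i >= 0): OK
Complementary slackness (lambda_i * g_i(x) = 0 for all i): OK

Verdict: the first failing condition is primal_feasibility -> primal.

primal


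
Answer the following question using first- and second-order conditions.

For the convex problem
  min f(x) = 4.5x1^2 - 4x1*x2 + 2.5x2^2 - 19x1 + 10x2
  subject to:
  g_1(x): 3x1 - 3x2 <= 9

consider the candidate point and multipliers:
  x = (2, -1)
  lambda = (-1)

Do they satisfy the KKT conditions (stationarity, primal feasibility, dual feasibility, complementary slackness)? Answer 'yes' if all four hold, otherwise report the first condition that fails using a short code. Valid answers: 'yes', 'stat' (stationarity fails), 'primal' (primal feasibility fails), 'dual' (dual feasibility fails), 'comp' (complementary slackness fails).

Gradient of f: grad f(x) = Q x + c = (3, -3)
Constraint values g_i(x) = a_i^T x - b_i:
  g_1((2, -1)) = 0
Stationarity residual: grad f(x) + sum_i lambda_i a_i = (0, 0)
  -> stationarity OK
Primal feasibility (all g_i <= 0): OK
Dual feasibility (all lambda_i >= 0): FAILS
Complementary slackness (lambda_i * g_i(x) = 0 for all i): OK

Verdict: the first failing condition is dual_feasibility -> dual.

dual


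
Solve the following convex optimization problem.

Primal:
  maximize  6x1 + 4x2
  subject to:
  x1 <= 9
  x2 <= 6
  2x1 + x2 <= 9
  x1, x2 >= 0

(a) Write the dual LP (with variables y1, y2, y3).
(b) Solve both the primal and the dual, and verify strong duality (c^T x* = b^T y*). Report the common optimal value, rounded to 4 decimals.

The standard primal-dual pair for 'max c^T x s.t. A x <= b, x >= 0' is:
  Dual:  min b^T y  s.t.  A^T y >= c,  y >= 0.

So the dual LP is:
  minimize  9y1 + 6y2 + 9y3
  subject to:
    y1 + 2y3 >= 6
    y2 + y3 >= 4
    y1, y2, y3 >= 0

Solving the primal: x* = (1.5, 6).
  primal value c^T x* = 33.
Solving the dual: y* = (0, 1, 3).
  dual value b^T y* = 33.
Strong duality: c^T x* = b^T y*. Confirmed.

33


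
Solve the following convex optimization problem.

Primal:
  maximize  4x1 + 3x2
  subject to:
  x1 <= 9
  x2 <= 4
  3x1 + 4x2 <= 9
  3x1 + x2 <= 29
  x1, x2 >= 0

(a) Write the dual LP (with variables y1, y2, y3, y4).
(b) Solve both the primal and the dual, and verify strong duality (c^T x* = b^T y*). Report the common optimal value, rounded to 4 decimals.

The standard primal-dual pair for 'max c^T x s.t. A x <= b, x >= 0' is:
  Dual:  min b^T y  s.t.  A^T y >= c,  y >= 0.

So the dual LP is:
  minimize  9y1 + 4y2 + 9y3 + 29y4
  subject to:
    y1 + 3y3 + 3y4 >= 4
    y2 + 4y3 + y4 >= 3
    y1, y2, y3, y4 >= 0

Solving the primal: x* = (3, 0).
  primal value c^T x* = 12.
Solving the dual: y* = (0, 0, 1.3333, 0).
  dual value b^T y* = 12.
Strong duality: c^T x* = b^T y*. Confirmed.

12


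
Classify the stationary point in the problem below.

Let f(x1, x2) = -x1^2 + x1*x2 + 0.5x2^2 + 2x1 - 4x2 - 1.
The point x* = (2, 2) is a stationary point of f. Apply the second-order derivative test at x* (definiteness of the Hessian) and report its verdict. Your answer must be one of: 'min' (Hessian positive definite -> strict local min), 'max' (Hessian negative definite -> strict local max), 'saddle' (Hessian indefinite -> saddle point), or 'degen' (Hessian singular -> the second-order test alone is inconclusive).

Compute the Hessian H = grad^2 f:
  H = [[-2, 1], [1, 1]]
Verify stationarity: grad f(x*) = H x* + g = (0, 0).
Eigenvalues of H: -2.3028, 1.3028.
Eigenvalues have mixed signs, so H is indefinite -> x* is a saddle point.

saddle


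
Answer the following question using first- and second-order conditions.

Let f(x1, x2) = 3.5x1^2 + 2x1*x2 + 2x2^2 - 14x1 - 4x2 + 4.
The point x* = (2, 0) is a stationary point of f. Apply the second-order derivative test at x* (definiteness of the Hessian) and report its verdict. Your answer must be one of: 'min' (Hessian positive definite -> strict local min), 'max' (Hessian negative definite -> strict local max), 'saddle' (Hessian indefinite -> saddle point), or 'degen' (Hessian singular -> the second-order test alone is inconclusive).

Compute the Hessian H = grad^2 f:
  H = [[7, 2], [2, 4]]
Verify stationarity: grad f(x*) = H x* + g = (0, 0).
Eigenvalues of H: 3, 8.
Both eigenvalues > 0, so H is positive definite -> x* is a strict local min.

min


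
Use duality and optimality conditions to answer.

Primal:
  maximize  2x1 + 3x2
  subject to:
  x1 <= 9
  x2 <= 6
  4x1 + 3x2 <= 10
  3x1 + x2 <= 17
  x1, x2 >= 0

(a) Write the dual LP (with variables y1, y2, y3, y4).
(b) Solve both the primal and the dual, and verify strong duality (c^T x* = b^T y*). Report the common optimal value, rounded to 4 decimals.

The standard primal-dual pair for 'max c^T x s.t. A x <= b, x >= 0' is:
  Dual:  min b^T y  s.t.  A^T y >= c,  y >= 0.

So the dual LP is:
  minimize  9y1 + 6y2 + 10y3 + 17y4
  subject to:
    y1 + 4y3 + 3y4 >= 2
    y2 + 3y3 + y4 >= 3
    y1, y2, y3, y4 >= 0

Solving the primal: x* = (0, 3.3333).
  primal value c^T x* = 10.
Solving the dual: y* = (0, 0, 1, 0).
  dual value b^T y* = 10.
Strong duality: c^T x* = b^T y*. Confirmed.

10


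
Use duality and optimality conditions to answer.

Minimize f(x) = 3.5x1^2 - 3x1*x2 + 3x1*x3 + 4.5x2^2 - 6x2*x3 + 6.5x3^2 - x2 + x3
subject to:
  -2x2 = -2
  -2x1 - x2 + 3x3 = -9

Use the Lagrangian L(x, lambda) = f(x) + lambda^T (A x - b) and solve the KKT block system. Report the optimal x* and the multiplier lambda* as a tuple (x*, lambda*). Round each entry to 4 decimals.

Form the Lagrangian:
  L(x, lambda) = (1/2) x^T Q x + c^T x + lambda^T (A x - b)
Stationarity (grad_x L = 0): Q x + c + A^T lambda = 0.
Primal feasibility: A x = b.

This gives the KKT block system:
  [ Q   A^T ] [ x     ]   [-c ]
  [ A    0  ] [ lambda ] = [ b ]

Solving the linear system:
  x*      = (2.2318, 1, -1.1788)
  lambda* = (1.9172, 4.543)
  f(x*)   = 21.2715

x* = (2.2318, 1, -1.1788), lambda* = (1.9172, 4.543)


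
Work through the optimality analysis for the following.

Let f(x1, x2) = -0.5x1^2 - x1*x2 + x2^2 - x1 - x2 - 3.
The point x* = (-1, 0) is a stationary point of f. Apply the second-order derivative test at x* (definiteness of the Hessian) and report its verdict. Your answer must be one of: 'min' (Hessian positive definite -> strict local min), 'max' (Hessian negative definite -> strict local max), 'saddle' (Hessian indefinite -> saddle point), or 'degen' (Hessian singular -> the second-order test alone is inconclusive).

Compute the Hessian H = grad^2 f:
  H = [[-1, -1], [-1, 2]]
Verify stationarity: grad f(x*) = H x* + g = (0, 0).
Eigenvalues of H: -1.3028, 2.3028.
Eigenvalues have mixed signs, so H is indefinite -> x* is a saddle point.

saddle


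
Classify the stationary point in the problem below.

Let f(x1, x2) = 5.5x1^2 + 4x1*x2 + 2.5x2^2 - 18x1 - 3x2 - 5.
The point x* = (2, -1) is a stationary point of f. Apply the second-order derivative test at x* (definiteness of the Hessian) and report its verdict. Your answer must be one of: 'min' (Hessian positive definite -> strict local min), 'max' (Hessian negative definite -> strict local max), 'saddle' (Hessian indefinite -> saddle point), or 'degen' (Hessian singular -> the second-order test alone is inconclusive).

Compute the Hessian H = grad^2 f:
  H = [[11, 4], [4, 5]]
Verify stationarity: grad f(x*) = H x* + g = (0, 0).
Eigenvalues of H: 3, 13.
Both eigenvalues > 0, so H is positive definite -> x* is a strict local min.

min


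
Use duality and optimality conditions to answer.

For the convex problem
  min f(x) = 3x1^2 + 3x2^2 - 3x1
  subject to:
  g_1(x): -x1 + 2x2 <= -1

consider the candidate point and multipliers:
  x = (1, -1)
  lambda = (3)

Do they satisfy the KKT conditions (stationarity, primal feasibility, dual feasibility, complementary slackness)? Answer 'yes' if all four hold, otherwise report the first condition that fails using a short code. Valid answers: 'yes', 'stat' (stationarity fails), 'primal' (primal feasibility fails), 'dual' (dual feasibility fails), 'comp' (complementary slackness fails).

Gradient of f: grad f(x) = Q x + c = (3, -6)
Constraint values g_i(x) = a_i^T x - b_i:
  g_1((1, -1)) = -2
Stationarity residual: grad f(x) + sum_i lambda_i a_i = (0, 0)
  -> stationarity OK
Primal feasibility (all g_i <= 0): OK
Dual feasibility (all lambda_i >= 0): OK
Complementary slackness (lambda_i * g_i(x) = 0 for all i): FAILS

Verdict: the first failing condition is complementary_slackness -> comp.

comp


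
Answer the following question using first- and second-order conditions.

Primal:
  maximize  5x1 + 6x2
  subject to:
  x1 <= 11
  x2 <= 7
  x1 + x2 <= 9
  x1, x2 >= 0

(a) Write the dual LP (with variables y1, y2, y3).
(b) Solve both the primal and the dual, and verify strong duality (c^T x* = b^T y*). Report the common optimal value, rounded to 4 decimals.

The standard primal-dual pair for 'max c^T x s.t. A x <= b, x >= 0' is:
  Dual:  min b^T y  s.t.  A^T y >= c,  y >= 0.

So the dual LP is:
  minimize  11y1 + 7y2 + 9y3
  subject to:
    y1 + y3 >= 5
    y2 + y3 >= 6
    y1, y2, y3 >= 0

Solving the primal: x* = (2, 7).
  primal value c^T x* = 52.
Solving the dual: y* = (0, 1, 5).
  dual value b^T y* = 52.
Strong duality: c^T x* = b^T y*. Confirmed.

52


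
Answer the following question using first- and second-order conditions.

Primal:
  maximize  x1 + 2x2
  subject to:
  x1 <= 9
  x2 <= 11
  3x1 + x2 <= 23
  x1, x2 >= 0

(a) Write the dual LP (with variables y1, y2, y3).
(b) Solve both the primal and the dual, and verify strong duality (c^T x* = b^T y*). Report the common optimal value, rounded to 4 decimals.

The standard primal-dual pair for 'max c^T x s.t. A x <= b, x >= 0' is:
  Dual:  min b^T y  s.t.  A^T y >= c,  y >= 0.

So the dual LP is:
  minimize  9y1 + 11y2 + 23y3
  subject to:
    y1 + 3y3 >= 1
    y2 + y3 >= 2
    y1, y2, y3 >= 0

Solving the primal: x* = (4, 11).
  primal value c^T x* = 26.
Solving the dual: y* = (0, 1.6667, 0.3333).
  dual value b^T y* = 26.
Strong duality: c^T x* = b^T y*. Confirmed.

26


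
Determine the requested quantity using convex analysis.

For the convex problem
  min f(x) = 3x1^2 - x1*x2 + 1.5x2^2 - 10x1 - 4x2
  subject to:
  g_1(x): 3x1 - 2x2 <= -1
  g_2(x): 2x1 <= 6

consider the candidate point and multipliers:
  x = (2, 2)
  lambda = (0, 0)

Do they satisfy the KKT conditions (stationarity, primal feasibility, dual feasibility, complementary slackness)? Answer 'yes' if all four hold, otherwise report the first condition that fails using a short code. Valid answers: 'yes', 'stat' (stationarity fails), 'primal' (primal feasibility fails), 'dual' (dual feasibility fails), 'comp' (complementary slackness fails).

Gradient of f: grad f(x) = Q x + c = (0, 0)
Constraint values g_i(x) = a_i^T x - b_i:
  g_1((2, 2)) = 3
  g_2((2, 2)) = -2
Stationarity residual: grad f(x) + sum_i lambda_i a_i = (0, 0)
  -> stationarity OK
Primal feasibility (all g_i <= 0): FAILS
Dual feasibility (all lambda_i >= 0): OK
Complementary slackness (lambda_i * g_i(x) = 0 for all i): OK

Verdict: the first failing condition is primal_feasibility -> primal.

primal


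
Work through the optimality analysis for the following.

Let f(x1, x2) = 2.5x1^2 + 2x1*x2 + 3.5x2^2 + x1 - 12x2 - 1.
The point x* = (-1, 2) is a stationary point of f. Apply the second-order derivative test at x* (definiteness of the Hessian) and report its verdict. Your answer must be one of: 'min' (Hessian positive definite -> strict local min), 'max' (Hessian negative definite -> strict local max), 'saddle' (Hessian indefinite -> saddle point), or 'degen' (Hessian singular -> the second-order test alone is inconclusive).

Compute the Hessian H = grad^2 f:
  H = [[5, 2], [2, 7]]
Verify stationarity: grad f(x*) = H x* + g = (0, 0).
Eigenvalues of H: 3.7639, 8.2361.
Both eigenvalues > 0, so H is positive definite -> x* is a strict local min.

min


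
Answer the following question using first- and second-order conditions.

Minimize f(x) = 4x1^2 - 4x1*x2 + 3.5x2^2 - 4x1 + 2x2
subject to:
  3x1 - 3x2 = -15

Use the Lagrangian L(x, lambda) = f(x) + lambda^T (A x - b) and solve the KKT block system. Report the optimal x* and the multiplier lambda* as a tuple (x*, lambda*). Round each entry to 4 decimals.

Form the Lagrangian:
  L(x, lambda) = (1/2) x^T Q x + c^T x + lambda^T (A x - b)
Stationarity (grad_x L = 0): Q x + c + A^T lambda = 0.
Primal feasibility: A x = b.

This gives the KKT block system:
  [ Q   A^T ] [ x     ]   [-c ]
  [ A    0  ] [ lambda ] = [ b ]

Solving the linear system:
  x*      = (-1.8571, 3.1429)
  lambda* = (10.4762)
  f(x*)   = 85.4286

x* = (-1.8571, 3.1429), lambda* = (10.4762)


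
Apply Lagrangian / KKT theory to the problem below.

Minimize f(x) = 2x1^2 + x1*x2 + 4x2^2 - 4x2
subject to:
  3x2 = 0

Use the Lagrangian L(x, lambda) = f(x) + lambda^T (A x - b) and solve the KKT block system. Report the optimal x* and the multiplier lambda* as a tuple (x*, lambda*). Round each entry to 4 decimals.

Form the Lagrangian:
  L(x, lambda) = (1/2) x^T Q x + c^T x + lambda^T (A x - b)
Stationarity (grad_x L = 0): Q x + c + A^T lambda = 0.
Primal feasibility: A x = b.

This gives the KKT block system:
  [ Q   A^T ] [ x     ]   [-c ]
  [ A    0  ] [ lambda ] = [ b ]

Solving the linear system:
  x*      = (0, 0)
  lambda* = (1.3333)
  f(x*)   = 0

x* = (0, 0), lambda* = (1.3333)


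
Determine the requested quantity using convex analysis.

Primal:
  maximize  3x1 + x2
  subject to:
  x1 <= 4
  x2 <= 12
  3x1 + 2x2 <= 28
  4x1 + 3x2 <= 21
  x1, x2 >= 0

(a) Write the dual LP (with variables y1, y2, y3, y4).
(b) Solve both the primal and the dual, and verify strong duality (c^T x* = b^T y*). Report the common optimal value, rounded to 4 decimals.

The standard primal-dual pair for 'max c^T x s.t. A x <= b, x >= 0' is:
  Dual:  min b^T y  s.t.  A^T y >= c,  y >= 0.

So the dual LP is:
  minimize  4y1 + 12y2 + 28y3 + 21y4
  subject to:
    y1 + 3y3 + 4y4 >= 3
    y2 + 2y3 + 3y4 >= 1
    y1, y2, y3, y4 >= 0

Solving the primal: x* = (4, 1.6667).
  primal value c^T x* = 13.6667.
Solving the dual: y* = (1.6667, 0, 0, 0.3333).
  dual value b^T y* = 13.6667.
Strong duality: c^T x* = b^T y*. Confirmed.

13.6667


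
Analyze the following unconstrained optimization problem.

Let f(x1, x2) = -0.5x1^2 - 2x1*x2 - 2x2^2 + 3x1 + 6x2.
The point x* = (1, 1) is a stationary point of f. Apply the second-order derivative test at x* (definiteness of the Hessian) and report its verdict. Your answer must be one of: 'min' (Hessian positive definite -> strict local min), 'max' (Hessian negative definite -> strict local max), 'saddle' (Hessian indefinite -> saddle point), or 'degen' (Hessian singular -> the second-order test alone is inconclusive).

Compute the Hessian H = grad^2 f:
  H = [[-1, -2], [-2, -4]]
Verify stationarity: grad f(x*) = H x* + g = (0, 0).
Eigenvalues of H: -5, 0.
H has a zero eigenvalue (singular; negative semidefinite but not definite), so H is neither positive definite, negative definite, nor indefinite. The second-order test alone is inconclusive -> degen.
(Indeed, f is constant along the null direction of H through x*, so x* is not a strict local extremum.)

degen


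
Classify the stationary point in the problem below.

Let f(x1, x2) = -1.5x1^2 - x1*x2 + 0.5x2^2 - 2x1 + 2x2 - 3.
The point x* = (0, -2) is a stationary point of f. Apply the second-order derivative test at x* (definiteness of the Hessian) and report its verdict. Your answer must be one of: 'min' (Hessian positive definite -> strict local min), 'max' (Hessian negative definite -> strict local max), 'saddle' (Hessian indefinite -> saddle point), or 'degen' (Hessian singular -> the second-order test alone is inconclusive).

Compute the Hessian H = grad^2 f:
  H = [[-3, -1], [-1, 1]]
Verify stationarity: grad f(x*) = H x* + g = (0, 0).
Eigenvalues of H: -3.2361, 1.2361.
Eigenvalues have mixed signs, so H is indefinite -> x* is a saddle point.

saddle


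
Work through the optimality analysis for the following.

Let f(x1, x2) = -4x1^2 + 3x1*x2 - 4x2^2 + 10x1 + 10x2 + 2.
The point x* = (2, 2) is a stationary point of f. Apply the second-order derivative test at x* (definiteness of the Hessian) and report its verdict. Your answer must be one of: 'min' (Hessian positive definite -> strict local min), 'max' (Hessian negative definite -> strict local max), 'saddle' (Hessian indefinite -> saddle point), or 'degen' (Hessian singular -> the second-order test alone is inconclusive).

Compute the Hessian H = grad^2 f:
  H = [[-8, 3], [3, -8]]
Verify stationarity: grad f(x*) = H x* + g = (0, 0).
Eigenvalues of H: -11, -5.
Both eigenvalues < 0, so H is negative definite -> x* is a strict local max.

max


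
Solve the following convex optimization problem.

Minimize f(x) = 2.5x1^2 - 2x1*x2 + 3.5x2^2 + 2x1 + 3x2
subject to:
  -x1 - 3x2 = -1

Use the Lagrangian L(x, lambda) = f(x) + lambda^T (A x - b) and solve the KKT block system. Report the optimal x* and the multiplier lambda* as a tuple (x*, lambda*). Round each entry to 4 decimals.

Form the Lagrangian:
  L(x, lambda) = (1/2) x^T Q x + c^T x + lambda^T (A x - b)
Stationarity (grad_x L = 0): Q x + c + A^T lambda = 0.
Primal feasibility: A x = b.

This gives the KKT block system:
  [ Q   A^T ] [ x     ]   [-c ]
  [ A    0  ] [ lambda ] = [ b ]

Solving the linear system:
  x*      = (0.0625, 0.3125)
  lambda* = (1.6875)
  f(x*)   = 1.375

x* = (0.0625, 0.3125), lambda* = (1.6875)


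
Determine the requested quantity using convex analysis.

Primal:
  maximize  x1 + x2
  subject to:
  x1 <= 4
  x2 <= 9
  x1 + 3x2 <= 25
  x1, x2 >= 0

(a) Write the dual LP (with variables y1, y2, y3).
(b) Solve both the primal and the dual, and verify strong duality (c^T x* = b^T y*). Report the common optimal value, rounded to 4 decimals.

The standard primal-dual pair for 'max c^T x s.t. A x <= b, x >= 0' is:
  Dual:  min b^T y  s.t.  A^T y >= c,  y >= 0.

So the dual LP is:
  minimize  4y1 + 9y2 + 25y3
  subject to:
    y1 + y3 >= 1
    y2 + 3y3 >= 1
    y1, y2, y3 >= 0

Solving the primal: x* = (4, 7).
  primal value c^T x* = 11.
Solving the dual: y* = (0.6667, 0, 0.3333).
  dual value b^T y* = 11.
Strong duality: c^T x* = b^T y*. Confirmed.

11


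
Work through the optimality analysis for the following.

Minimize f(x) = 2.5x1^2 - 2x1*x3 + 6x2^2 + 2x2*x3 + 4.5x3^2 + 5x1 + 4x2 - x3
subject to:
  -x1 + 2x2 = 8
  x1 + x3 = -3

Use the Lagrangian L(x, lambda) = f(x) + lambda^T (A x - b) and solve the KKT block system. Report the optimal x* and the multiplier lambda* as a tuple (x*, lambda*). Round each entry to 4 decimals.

Form the Lagrangian:
  L(x, lambda) = (1/2) x^T Q x + c^T x + lambda^T (A x - b)
Stationarity (grad_x L = 0): Q x + c + A^T lambda = 0.
Primal feasibility: A x = b.

This gives the KKT block system:
  [ Q   A^T ] [ x     ]   [-c ]
  [ A    0  ] [ lambda ] = [ b ]

Solving the linear system:
  x*      = (-2.8421, 2.5789, -0.1579)
  lambda* = (-17.3158, -8.4211)
  f(x*)   = 54.7632

x* = (-2.8421, 2.5789, -0.1579), lambda* = (-17.3158, -8.4211)


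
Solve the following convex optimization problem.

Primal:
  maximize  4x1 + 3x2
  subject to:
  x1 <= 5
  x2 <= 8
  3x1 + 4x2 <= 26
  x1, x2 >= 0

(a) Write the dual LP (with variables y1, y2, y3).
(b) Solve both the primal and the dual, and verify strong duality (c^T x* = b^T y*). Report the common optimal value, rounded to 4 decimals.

The standard primal-dual pair for 'max c^T x s.t. A x <= b, x >= 0' is:
  Dual:  min b^T y  s.t.  A^T y >= c,  y >= 0.

So the dual LP is:
  minimize  5y1 + 8y2 + 26y3
  subject to:
    y1 + 3y3 >= 4
    y2 + 4y3 >= 3
    y1, y2, y3 >= 0

Solving the primal: x* = (5, 2.75).
  primal value c^T x* = 28.25.
Solving the dual: y* = (1.75, 0, 0.75).
  dual value b^T y* = 28.25.
Strong duality: c^T x* = b^T y*. Confirmed.

28.25


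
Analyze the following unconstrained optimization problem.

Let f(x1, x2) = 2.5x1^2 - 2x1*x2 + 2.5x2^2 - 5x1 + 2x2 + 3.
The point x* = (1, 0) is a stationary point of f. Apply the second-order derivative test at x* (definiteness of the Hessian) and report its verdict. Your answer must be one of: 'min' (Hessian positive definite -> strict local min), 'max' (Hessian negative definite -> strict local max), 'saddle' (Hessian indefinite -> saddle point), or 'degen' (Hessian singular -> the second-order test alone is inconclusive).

Compute the Hessian H = grad^2 f:
  H = [[5, -2], [-2, 5]]
Verify stationarity: grad f(x*) = H x* + g = (0, 0).
Eigenvalues of H: 3, 7.
Both eigenvalues > 0, so H is positive definite -> x* is a strict local min.

min


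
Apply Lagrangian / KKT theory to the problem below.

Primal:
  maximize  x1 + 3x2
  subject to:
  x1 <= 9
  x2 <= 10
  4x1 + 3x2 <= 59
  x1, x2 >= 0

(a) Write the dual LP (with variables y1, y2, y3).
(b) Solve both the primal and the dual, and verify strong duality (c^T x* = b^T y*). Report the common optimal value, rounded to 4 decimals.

The standard primal-dual pair for 'max c^T x s.t. A x <= b, x >= 0' is:
  Dual:  min b^T y  s.t.  A^T y >= c,  y >= 0.

So the dual LP is:
  minimize  9y1 + 10y2 + 59y3
  subject to:
    y1 + 4y3 >= 1
    y2 + 3y3 >= 3
    y1, y2, y3 >= 0

Solving the primal: x* = (7.25, 10).
  primal value c^T x* = 37.25.
Solving the dual: y* = (0, 2.25, 0.25).
  dual value b^T y* = 37.25.
Strong duality: c^T x* = b^T y*. Confirmed.

37.25


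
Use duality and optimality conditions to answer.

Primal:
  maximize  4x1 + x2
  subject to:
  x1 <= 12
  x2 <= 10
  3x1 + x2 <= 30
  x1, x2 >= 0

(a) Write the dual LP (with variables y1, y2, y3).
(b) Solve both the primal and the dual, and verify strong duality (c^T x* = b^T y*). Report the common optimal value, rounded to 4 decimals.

The standard primal-dual pair for 'max c^T x s.t. A x <= b, x >= 0' is:
  Dual:  min b^T y  s.t.  A^T y >= c,  y >= 0.

So the dual LP is:
  minimize  12y1 + 10y2 + 30y3
  subject to:
    y1 + 3y3 >= 4
    y2 + y3 >= 1
    y1, y2, y3 >= 0

Solving the primal: x* = (10, 0).
  primal value c^T x* = 40.
Solving the dual: y* = (0, 0, 1.3333).
  dual value b^T y* = 40.
Strong duality: c^T x* = b^T y*. Confirmed.

40


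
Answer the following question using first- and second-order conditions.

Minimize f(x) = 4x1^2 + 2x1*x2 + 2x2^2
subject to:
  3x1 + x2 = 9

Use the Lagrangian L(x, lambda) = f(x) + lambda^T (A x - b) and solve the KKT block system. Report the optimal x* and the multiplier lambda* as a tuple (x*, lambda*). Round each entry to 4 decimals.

Form the Lagrangian:
  L(x, lambda) = (1/2) x^T Q x + c^T x + lambda^T (A x - b)
Stationarity (grad_x L = 0): Q x + c + A^T lambda = 0.
Primal feasibility: A x = b.

This gives the KKT block system:
  [ Q   A^T ] [ x     ]   [-c ]
  [ A    0  ] [ lambda ] = [ b ]

Solving the linear system:
  x*      = (2.8125, 0.5625)
  lambda* = (-7.875)
  f(x*)   = 35.4375

x* = (2.8125, 0.5625), lambda* = (-7.875)


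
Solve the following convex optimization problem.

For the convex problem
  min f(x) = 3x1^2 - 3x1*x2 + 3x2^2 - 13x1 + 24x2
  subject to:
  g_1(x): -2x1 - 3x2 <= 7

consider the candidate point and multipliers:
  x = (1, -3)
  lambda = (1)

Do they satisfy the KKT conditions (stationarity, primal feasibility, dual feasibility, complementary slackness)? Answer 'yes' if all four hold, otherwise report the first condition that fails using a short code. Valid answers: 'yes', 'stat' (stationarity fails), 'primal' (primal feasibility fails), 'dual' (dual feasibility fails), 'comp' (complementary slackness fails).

Gradient of f: grad f(x) = Q x + c = (2, 3)
Constraint values g_i(x) = a_i^T x - b_i:
  g_1((1, -3)) = 0
Stationarity residual: grad f(x) + sum_i lambda_i a_i = (0, 0)
  -> stationarity OK
Primal feasibility (all g_i <= 0): OK
Dual feasibility (all lambda_i >= 0): OK
Complementary slackness (lambda_i * g_i(x) = 0 for all i): OK

Verdict: yes, KKT holds.

yes


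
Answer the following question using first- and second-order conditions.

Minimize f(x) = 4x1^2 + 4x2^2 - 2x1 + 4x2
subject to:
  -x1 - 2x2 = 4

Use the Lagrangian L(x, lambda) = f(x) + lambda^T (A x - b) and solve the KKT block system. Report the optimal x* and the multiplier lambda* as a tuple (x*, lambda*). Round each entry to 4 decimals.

Form the Lagrangian:
  L(x, lambda) = (1/2) x^T Q x + c^T x + lambda^T (A x - b)
Stationarity (grad_x L = 0): Q x + c + A^T lambda = 0.
Primal feasibility: A x = b.

This gives the KKT block system:
  [ Q   A^T ] [ x     ]   [-c ]
  [ A    0  ] [ lambda ] = [ b ]

Solving the linear system:
  x*      = (-0.4, -1.8)
  lambda* = (-5.2)
  f(x*)   = 7.2

x* = (-0.4, -1.8), lambda* = (-5.2)


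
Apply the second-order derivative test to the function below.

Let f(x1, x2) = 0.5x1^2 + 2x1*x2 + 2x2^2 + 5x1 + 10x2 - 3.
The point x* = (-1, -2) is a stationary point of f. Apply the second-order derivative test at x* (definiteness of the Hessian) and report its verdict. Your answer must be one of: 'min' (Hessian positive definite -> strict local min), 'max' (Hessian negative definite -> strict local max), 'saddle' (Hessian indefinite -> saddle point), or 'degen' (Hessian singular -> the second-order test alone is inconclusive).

Compute the Hessian H = grad^2 f:
  H = [[1, 2], [2, 4]]
Verify stationarity: grad f(x*) = H x* + g = (0, 0).
Eigenvalues of H: 0, 5.
H has a zero eigenvalue (singular; positive semidefinite but not definite), so H is neither positive definite, negative definite, nor indefinite. The second-order test alone is inconclusive -> degen.
(Indeed, f is constant along the null direction of H through x*, so x* is not a strict local extremum.)

degen


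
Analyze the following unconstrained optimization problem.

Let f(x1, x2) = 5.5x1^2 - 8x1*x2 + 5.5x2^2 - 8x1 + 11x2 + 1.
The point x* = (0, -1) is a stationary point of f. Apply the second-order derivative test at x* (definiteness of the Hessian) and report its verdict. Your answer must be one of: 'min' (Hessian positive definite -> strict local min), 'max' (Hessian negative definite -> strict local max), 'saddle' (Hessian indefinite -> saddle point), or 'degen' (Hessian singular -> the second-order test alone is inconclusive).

Compute the Hessian H = grad^2 f:
  H = [[11, -8], [-8, 11]]
Verify stationarity: grad f(x*) = H x* + g = (0, 0).
Eigenvalues of H: 3, 19.
Both eigenvalues > 0, so H is positive definite -> x* is a strict local min.

min


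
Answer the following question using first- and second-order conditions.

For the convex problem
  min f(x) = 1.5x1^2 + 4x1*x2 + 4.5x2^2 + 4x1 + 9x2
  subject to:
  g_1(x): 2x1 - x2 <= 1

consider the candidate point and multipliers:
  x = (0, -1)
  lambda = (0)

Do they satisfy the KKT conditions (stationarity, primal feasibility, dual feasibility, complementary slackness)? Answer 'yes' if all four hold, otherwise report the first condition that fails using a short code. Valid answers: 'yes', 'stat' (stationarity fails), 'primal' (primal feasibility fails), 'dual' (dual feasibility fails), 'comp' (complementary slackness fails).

Gradient of f: grad f(x) = Q x + c = (0, 0)
Constraint values g_i(x) = a_i^T x - b_i:
  g_1((0, -1)) = 0
Stationarity residual: grad f(x) + sum_i lambda_i a_i = (0, 0)
  -> stationarity OK
Primal feasibility (all g_i <= 0): OK
Dual feasibility (all lambda_i >= 0): OK
Complementary slackness (lambda_i * g_i(x) = 0 for all i): OK

Verdict: yes, KKT holds.

yes


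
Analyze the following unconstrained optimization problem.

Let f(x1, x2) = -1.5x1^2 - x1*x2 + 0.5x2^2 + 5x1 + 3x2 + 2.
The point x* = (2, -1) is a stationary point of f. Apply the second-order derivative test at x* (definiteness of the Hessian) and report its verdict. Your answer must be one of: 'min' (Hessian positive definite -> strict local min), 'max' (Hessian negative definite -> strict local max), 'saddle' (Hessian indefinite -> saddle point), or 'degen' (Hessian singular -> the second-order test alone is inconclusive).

Compute the Hessian H = grad^2 f:
  H = [[-3, -1], [-1, 1]]
Verify stationarity: grad f(x*) = H x* + g = (0, 0).
Eigenvalues of H: -3.2361, 1.2361.
Eigenvalues have mixed signs, so H is indefinite -> x* is a saddle point.

saddle


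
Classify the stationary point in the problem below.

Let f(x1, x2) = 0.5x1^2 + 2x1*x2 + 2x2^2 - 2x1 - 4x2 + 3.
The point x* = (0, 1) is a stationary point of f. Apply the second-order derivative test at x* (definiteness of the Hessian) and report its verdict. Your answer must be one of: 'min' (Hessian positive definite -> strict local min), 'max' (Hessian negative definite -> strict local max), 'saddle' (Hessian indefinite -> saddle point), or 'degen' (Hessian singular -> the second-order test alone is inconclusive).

Compute the Hessian H = grad^2 f:
  H = [[1, 2], [2, 4]]
Verify stationarity: grad f(x*) = H x* + g = (0, 0).
Eigenvalues of H: 0, 5.
H has a zero eigenvalue (singular; positive semidefinite but not definite), so H is neither positive definite, negative definite, nor indefinite. The second-order test alone is inconclusive -> degen.
(Indeed, f is constant along the null direction of H through x*, so x* is not a strict local extremum.)

degen


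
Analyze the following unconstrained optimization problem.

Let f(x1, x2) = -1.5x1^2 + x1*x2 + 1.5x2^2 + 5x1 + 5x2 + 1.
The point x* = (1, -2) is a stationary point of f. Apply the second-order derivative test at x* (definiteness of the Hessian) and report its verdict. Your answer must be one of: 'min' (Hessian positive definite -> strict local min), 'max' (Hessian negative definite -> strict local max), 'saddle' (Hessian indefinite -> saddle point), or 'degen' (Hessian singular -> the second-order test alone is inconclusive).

Compute the Hessian H = grad^2 f:
  H = [[-3, 1], [1, 3]]
Verify stationarity: grad f(x*) = H x* + g = (0, 0).
Eigenvalues of H: -3.1623, 3.1623.
Eigenvalues have mixed signs, so H is indefinite -> x* is a saddle point.

saddle


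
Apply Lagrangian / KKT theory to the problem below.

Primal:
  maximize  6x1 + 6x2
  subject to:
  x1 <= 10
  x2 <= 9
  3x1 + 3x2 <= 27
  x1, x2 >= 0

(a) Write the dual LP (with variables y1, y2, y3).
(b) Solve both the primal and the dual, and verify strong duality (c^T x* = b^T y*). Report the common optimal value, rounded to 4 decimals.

The standard primal-dual pair for 'max c^T x s.t. A x <= b, x >= 0' is:
  Dual:  min b^T y  s.t.  A^T y >= c,  y >= 0.

So the dual LP is:
  minimize  10y1 + 9y2 + 27y3
  subject to:
    y1 + 3y3 >= 6
    y2 + 3y3 >= 6
    y1, y2, y3 >= 0

Solving the primal: x* = (9, 0).
  primal value c^T x* = 54.
Solving the dual: y* = (0, 0, 2).
  dual value b^T y* = 54.
Strong duality: c^T x* = b^T y*. Confirmed.

54


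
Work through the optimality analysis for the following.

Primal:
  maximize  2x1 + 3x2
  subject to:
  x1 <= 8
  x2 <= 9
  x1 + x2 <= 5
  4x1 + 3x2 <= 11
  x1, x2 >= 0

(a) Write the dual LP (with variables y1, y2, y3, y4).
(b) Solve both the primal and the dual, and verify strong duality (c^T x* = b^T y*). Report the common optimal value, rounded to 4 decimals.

The standard primal-dual pair for 'max c^T x s.t. A x <= b, x >= 0' is:
  Dual:  min b^T y  s.t.  A^T y >= c,  y >= 0.

So the dual LP is:
  minimize  8y1 + 9y2 + 5y3 + 11y4
  subject to:
    y1 + y3 + 4y4 >= 2
    y2 + y3 + 3y4 >= 3
    y1, y2, y3, y4 >= 0

Solving the primal: x* = (0, 3.6667).
  primal value c^T x* = 11.
Solving the dual: y* = (0, 0, 0, 1).
  dual value b^T y* = 11.
Strong duality: c^T x* = b^T y*. Confirmed.

11


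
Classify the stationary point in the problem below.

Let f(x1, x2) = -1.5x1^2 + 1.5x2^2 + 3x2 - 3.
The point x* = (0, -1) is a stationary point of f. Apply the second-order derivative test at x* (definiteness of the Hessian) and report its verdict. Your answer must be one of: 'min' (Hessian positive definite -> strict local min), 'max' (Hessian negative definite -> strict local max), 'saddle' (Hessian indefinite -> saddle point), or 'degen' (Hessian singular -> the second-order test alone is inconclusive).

Compute the Hessian H = grad^2 f:
  H = [[-3, 0], [0, 3]]
Verify stationarity: grad f(x*) = H x* + g = (0, 0).
Eigenvalues of H: -3, 3.
Eigenvalues have mixed signs, so H is indefinite -> x* is a saddle point.

saddle


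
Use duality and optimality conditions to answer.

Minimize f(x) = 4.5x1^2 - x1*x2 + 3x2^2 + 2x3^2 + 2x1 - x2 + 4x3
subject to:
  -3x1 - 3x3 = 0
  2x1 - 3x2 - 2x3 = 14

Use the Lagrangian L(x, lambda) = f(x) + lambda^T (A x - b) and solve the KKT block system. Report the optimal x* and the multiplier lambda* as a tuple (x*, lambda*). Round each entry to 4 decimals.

Form the Lagrangian:
  L(x, lambda) = (1/2) x^T Q x + c^T x + lambda^T (A x - b)
Stationarity (grad_x L = 0): Q x + c + A^T lambda = 0.
Primal feasibility: A x = b.

This gives the KKT block system:
  [ Q   A^T ] [ x     ]   [-c ]
  [ A    0  ] [ lambda ] = [ b ]

Solving the linear system:
  x*      = (1.7143, -2.381, -1.7143)
  lambda* = (2.8254, -5.6667)
  f(x*)   = 39.1429

x* = (1.7143, -2.381, -1.7143), lambda* = (2.8254, -5.6667)


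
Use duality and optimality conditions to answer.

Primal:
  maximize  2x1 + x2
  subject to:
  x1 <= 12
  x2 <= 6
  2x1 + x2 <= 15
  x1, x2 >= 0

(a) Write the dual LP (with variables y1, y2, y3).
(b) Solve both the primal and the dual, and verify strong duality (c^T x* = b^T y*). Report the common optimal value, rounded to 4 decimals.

The standard primal-dual pair for 'max c^T x s.t. A x <= b, x >= 0' is:
  Dual:  min b^T y  s.t.  A^T y >= c,  y >= 0.

So the dual LP is:
  minimize  12y1 + 6y2 + 15y3
  subject to:
    y1 + 2y3 >= 2
    y2 + y3 >= 1
    y1, y2, y3 >= 0

Solving the primal: x* = (7.5, 0).
  primal value c^T x* = 15.
Solving the dual: y* = (0, 0, 1).
  dual value b^T y* = 15.
Strong duality: c^T x* = b^T y*. Confirmed.

15


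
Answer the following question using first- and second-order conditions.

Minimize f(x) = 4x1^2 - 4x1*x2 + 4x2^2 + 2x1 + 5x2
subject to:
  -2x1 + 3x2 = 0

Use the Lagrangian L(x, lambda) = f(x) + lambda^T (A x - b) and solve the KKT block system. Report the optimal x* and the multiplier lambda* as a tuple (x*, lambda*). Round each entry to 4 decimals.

Form the Lagrangian:
  L(x, lambda) = (1/2) x^T Q x + c^T x + lambda^T (A x - b)
Stationarity (grad_x L = 0): Q x + c + A^T lambda = 0.
Primal feasibility: A x = b.

This gives the KKT block system:
  [ Q   A^T ] [ x     ]   [-c ]
  [ A    0  ] [ lambda ] = [ b ]

Solving the linear system:
  x*      = (-0.8571, -0.5714)
  lambda* = (-1.2857)
  f(x*)   = -2.2857

x* = (-0.8571, -0.5714), lambda* = (-1.2857)


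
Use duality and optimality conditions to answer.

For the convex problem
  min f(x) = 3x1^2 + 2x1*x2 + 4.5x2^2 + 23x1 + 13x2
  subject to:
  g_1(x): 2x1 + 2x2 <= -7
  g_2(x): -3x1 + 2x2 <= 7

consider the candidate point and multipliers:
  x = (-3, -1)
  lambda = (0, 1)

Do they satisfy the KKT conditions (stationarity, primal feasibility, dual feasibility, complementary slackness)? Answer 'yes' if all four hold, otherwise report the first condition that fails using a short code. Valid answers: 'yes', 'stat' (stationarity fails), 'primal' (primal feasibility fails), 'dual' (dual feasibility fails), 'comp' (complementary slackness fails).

Gradient of f: grad f(x) = Q x + c = (3, -2)
Constraint values g_i(x) = a_i^T x - b_i:
  g_1((-3, -1)) = -1
  g_2((-3, -1)) = 0
Stationarity residual: grad f(x) + sum_i lambda_i a_i = (0, 0)
  -> stationarity OK
Primal feasibility (all g_i <= 0): OK
Dual feasibility (all lambda_i >= 0): OK
Complementary slackness (lambda_i * g_i(x) = 0 for all i): OK

Verdict: yes, KKT holds.

yes


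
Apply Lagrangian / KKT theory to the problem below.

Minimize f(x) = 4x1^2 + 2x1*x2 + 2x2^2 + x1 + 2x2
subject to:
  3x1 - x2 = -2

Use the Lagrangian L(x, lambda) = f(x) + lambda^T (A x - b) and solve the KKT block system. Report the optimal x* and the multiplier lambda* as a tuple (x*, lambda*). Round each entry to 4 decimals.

Form the Lagrangian:
  L(x, lambda) = (1/2) x^T Q x + c^T x + lambda^T (A x - b)
Stationarity (grad_x L = 0): Q x + c + A^T lambda = 0.
Primal feasibility: A x = b.

This gives the KKT block system:
  [ Q   A^T ] [ x     ]   [-c ]
  [ A    0  ] [ lambda ] = [ b ]

Solving the linear system:
  x*      = (-0.625, 0.125)
  lambda* = (1.25)
  f(x*)   = 1.0625

x* = (-0.625, 0.125), lambda* = (1.25)


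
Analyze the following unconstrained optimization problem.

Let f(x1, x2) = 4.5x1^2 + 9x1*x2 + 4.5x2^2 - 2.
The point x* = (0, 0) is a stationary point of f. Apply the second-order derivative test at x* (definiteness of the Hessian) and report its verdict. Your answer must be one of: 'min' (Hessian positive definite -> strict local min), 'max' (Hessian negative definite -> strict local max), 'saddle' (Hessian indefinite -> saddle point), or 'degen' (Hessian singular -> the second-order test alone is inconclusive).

Compute the Hessian H = grad^2 f:
  H = [[9, 9], [9, 9]]
Verify stationarity: grad f(x*) = H x* + g = (0, 0).
Eigenvalues of H: 0, 18.
H has a zero eigenvalue (singular; positive semidefinite but not definite), so H is neither positive definite, negative definite, nor indefinite. The second-order test alone is inconclusive -> degen.
(Indeed, f is constant along the null direction of H through x*, so x* is not a strict local extremum.)

degen


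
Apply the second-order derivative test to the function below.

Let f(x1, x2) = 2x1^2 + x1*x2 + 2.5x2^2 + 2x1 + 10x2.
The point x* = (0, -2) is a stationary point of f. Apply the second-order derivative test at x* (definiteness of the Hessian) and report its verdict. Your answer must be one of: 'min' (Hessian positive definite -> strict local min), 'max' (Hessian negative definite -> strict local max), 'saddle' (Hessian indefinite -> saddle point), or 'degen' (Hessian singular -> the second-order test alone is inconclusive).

Compute the Hessian H = grad^2 f:
  H = [[4, 1], [1, 5]]
Verify stationarity: grad f(x*) = H x* + g = (0, 0).
Eigenvalues of H: 3.382, 5.618.
Both eigenvalues > 0, so H is positive definite -> x* is a strict local min.

min


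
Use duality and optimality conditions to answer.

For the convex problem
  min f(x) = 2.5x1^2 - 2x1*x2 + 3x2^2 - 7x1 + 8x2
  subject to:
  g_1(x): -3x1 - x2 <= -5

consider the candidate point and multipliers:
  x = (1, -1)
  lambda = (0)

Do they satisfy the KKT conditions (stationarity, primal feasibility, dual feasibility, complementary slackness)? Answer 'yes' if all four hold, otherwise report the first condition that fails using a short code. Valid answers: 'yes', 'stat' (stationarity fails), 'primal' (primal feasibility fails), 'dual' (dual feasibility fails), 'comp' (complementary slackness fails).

Gradient of f: grad f(x) = Q x + c = (0, 0)
Constraint values g_i(x) = a_i^T x - b_i:
  g_1((1, -1)) = 3
Stationarity residual: grad f(x) + sum_i lambda_i a_i = (0, 0)
  -> stationarity OK
Primal feasibility (all g_i <= 0): FAILS
Dual feasibility (all lambda_i >= 0): OK
Complementary slackness (lambda_i * g_i(x) = 0 for all i): OK

Verdict: the first failing condition is primal_feasibility -> primal.

primal


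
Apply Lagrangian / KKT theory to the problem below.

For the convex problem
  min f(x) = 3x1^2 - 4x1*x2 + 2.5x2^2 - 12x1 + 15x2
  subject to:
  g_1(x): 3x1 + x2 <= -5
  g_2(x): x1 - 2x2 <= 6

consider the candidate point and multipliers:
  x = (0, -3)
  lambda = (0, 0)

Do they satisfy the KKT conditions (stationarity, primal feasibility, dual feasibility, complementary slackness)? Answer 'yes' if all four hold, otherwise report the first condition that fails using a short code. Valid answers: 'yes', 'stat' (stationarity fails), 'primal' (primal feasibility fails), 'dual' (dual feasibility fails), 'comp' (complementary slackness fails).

Gradient of f: grad f(x) = Q x + c = (0, 0)
Constraint values g_i(x) = a_i^T x - b_i:
  g_1((0, -3)) = 2
  g_2((0, -3)) = 0
Stationarity residual: grad f(x) + sum_i lambda_i a_i = (0, 0)
  -> stationarity OK
Primal feasibility (all g_i <= 0): FAILS
Dual feasibility (all lambda_i >= 0): OK
Complementary slackness (lambda_i * g_i(x) = 0 for all i): OK

Verdict: the first failing condition is primal_feasibility -> primal.

primal
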